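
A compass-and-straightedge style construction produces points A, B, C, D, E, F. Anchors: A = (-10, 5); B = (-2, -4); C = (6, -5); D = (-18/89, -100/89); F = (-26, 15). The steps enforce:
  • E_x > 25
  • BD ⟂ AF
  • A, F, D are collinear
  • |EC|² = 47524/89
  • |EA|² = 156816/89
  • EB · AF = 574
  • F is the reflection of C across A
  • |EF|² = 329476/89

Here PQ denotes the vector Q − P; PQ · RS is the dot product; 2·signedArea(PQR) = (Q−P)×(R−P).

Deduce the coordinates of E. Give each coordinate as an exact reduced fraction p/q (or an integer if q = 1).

1. E_x = 2278/89  [line 16·x + -10·y + -582 = 0 ∩ |EF|² = 329476/89]
2. E_y = -1535/89  [line 16·x + -10·y + -582 = 0 ∩ |EF|² = 329476/89]
   → E = (2278/89, -1535/89)

E = (2278/89, -1535/89)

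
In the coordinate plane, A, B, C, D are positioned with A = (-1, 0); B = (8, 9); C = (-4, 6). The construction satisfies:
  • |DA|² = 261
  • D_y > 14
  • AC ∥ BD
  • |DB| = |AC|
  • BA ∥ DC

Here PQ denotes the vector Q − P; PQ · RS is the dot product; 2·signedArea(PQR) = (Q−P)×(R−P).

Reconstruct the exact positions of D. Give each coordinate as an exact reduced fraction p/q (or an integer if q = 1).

D = (5, 15)

1. D_x = 5  [BA ∥ DC ∩ AC ∥ BD]
2. D_y = 15  [BA ∥ DC ∩ AC ∥ BD]
   → D = (5, 15)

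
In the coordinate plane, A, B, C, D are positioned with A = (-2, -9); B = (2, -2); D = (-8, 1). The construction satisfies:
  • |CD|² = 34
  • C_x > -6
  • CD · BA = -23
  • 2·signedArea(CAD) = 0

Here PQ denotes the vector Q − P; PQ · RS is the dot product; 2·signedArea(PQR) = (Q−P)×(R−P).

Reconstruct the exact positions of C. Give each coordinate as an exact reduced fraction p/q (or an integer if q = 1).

1. C_x = -5  [2·signedArea(CAD) = 0 ∩ CD · BA = -23]
2. C_y = -4  [2·signedArea(CAD) = 0 ∩ CD · BA = -23]
   → C = (-5, -4)

C = (-5, -4)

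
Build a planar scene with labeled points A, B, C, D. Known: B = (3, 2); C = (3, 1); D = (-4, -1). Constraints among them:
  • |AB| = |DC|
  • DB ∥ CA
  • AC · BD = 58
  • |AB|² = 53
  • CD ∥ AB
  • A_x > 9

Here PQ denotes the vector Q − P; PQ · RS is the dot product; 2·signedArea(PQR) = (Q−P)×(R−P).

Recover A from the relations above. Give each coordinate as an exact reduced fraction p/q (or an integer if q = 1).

A = (10, 4)

1. A_x = 10  [CD ∥ AB ∩ DB ∥ CA]
2. A_y = 4  [CD ∥ AB ∩ DB ∥ CA]
   → A = (10, 4)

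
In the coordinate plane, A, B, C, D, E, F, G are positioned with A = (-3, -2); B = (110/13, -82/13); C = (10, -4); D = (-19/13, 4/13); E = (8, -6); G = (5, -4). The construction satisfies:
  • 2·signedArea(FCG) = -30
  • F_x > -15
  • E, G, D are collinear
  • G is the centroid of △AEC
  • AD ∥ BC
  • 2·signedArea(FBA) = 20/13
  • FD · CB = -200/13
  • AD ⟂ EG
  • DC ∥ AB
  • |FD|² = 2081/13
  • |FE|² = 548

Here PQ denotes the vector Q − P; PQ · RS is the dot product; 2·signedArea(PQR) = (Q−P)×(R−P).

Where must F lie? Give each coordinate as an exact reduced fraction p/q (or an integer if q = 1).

F = (-14, 2)

1. F_x = -14  [2·signedArea(FBA) = 20/13 ∩ FD · CB = -200/13]
2. F_y = 2  [2·signedArea(FBA) = 20/13 ∩ FD · CB = -200/13]
   → F = (-14, 2)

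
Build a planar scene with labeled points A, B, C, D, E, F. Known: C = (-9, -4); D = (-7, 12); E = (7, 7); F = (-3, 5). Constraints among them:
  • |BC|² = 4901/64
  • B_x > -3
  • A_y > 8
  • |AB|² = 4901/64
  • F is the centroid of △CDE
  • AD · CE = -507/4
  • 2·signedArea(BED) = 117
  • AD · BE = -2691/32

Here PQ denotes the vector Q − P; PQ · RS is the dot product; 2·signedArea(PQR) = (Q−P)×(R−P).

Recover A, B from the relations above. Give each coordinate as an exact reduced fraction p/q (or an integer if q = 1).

1. B_x = -11/4  [line -5·x + -14·y + 16 = 0 ∩ |BC|² = 4901/64]
2. B_y = 17/8  [line -5·x + -14·y + 16 = 0 ∩ |BC|² = 4901/64]
   → B = (-11/4, 17/8)
3. A_x = 7/2  [AD · BE = -2691/32 ∩ AD · CE = -507/4]
4. A_y = 33/4  [AD · BE = -2691/32 ∩ AD · CE = -507/4]
   → A = (7/2, 33/4)

A = (7/2, 33/4)
B = (-11/4, 17/8)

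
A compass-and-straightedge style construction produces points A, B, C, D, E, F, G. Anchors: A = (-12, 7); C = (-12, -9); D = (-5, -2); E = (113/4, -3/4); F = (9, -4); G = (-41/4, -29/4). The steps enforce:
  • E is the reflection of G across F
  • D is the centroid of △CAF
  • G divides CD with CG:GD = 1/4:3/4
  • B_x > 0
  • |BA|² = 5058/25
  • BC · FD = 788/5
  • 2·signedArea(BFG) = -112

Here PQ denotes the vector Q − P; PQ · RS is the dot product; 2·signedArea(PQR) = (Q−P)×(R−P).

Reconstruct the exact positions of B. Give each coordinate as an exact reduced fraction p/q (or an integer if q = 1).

1. B_x = 3/5  [2·signedArea(BFG) = -112 ∩ BC · FD = 788/5]
2. B_y = 2/5  [2·signedArea(BFG) = -112 ∩ BC · FD = 788/5]
   → B = (3/5, 2/5)

B = (3/5, 2/5)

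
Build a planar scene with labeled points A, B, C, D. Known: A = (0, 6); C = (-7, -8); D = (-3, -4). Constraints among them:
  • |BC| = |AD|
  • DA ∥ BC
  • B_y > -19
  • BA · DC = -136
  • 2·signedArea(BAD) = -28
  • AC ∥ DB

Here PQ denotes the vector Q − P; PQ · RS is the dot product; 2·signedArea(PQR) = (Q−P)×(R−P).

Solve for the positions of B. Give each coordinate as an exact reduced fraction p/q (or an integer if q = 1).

1. B_x = -10  [DA ∥ BC ∩ AC ∥ DB]
2. B_y = -18  [DA ∥ BC ∩ AC ∥ DB]
   → B = (-10, -18)

B = (-10, -18)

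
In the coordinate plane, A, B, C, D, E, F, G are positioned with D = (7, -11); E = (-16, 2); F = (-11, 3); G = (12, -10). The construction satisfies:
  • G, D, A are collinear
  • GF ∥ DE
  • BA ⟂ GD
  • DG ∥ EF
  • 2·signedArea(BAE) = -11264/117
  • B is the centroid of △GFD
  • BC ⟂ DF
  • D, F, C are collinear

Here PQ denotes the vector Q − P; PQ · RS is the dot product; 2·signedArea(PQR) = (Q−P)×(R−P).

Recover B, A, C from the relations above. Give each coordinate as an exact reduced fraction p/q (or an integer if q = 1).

1. B_x = 8/3  [B is the centroid of △GFD]
2. B_y = -6  [B is the centroid of △GFD]
   → B = (8/3, -6)
3. A_x = 148/39  [G, D, A are collinear ∩ BA ⟂ GD]
4. A_y = -454/39  [G, D, A are collinear ∩ BA ⟂ GD]
   → A = (148/39, -454/39)
5. C_x = 122/65  [D, F, C are collinear ∩ BC ⟂ DF]
6. C_y = -456/65  [D, F, C are collinear ∩ BC ⟂ DF]
   → C = (122/65, -456/65)

A = (148/39, -454/39)
B = (8/3, -6)
C = (122/65, -456/65)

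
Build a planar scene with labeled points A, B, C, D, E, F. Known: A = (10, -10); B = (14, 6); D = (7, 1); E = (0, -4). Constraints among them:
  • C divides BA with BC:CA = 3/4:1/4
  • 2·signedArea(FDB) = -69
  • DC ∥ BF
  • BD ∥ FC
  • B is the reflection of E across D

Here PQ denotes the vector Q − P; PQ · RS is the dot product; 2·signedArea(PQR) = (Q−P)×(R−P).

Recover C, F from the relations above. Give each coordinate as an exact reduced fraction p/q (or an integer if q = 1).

C = (11, -6)
F = (18, -1)

1. C_x = 11  [C divides BA with BC:CA = 3/4:1/4]
2. C_y = -6  [C divides BA with BC:CA = 3/4:1/4]
   → C = (11, -6)
3. F_x = 18  [BD ∥ FC ∩ DC ∥ BF]
4. F_y = -1  [BD ∥ FC ∩ DC ∥ BF]
   → F = (18, -1)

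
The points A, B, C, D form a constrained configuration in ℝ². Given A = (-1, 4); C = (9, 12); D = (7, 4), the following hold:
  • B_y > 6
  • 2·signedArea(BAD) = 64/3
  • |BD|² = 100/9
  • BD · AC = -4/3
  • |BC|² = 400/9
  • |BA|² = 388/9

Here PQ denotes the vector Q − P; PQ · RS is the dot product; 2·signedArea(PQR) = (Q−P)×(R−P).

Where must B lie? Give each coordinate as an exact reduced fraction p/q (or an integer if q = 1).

1. B_x = 5  [2·signedArea(BAD) = 64/3 ∩ BD · AC = -4/3]
2. B_y = 20/3  [2·signedArea(BAD) = 64/3 ∩ BD · AC = -4/3]
   → B = (5, 20/3)

B = (5, 20/3)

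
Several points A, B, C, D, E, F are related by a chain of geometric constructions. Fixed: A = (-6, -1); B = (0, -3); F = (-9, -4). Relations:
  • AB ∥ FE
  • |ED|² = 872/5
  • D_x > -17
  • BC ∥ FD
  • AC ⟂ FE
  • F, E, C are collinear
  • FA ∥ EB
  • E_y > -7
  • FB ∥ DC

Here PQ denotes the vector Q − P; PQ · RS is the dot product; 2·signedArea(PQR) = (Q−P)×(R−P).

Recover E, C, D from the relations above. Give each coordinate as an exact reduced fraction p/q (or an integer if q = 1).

C = (-36/5, -23/5)
D = (-81/5, -28/5)
E = (-3, -6)

1. E_x = -3  [FA ∥ EB ∩ AB ∥ FE]
2. E_y = -6  [FA ∥ EB ∩ AB ∥ FE]
   → E = (-3, -6)
3. C_x = -36/5  [F, E, C are collinear ∩ AC ⟂ FE]
4. C_y = -23/5  [F, E, C are collinear ∩ AC ⟂ FE]
   → C = (-36/5, -23/5)
5. D_x = -81/5  [FB ∥ DC ∩ BC ∥ FD]
6. D_y = -28/5  [FB ∥ DC ∩ BC ∥ FD]
   → D = (-81/5, -28/5)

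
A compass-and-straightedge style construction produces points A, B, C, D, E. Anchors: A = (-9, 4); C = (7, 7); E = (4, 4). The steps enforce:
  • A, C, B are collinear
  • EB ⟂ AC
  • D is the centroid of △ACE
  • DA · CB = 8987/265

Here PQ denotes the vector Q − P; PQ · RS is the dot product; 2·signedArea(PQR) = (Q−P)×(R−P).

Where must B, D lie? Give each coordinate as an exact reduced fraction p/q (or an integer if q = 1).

B = (943/265, 1684/265)
D = (2/3, 5)

1. B_x = 943/265  [A, C, B are collinear ∩ EB ⟂ AC]
2. B_y = 1684/265  [A, C, B are collinear ∩ EB ⟂ AC]
   → B = (943/265, 1684/265)
3. D_x = 2/3  [D is the centroid of △ACE]
4. D_y = 5  [D is the centroid of △ACE]
   → D = (2/3, 5)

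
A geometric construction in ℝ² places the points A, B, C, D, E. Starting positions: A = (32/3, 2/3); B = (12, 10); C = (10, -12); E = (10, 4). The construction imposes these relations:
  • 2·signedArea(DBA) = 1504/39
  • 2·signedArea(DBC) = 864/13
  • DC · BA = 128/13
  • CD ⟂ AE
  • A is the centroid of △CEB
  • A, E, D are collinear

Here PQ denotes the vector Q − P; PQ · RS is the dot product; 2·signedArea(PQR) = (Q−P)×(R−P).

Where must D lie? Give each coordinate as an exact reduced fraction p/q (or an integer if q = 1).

1. D_x = 170/13  [A, E, D are collinear ∩ CD ⟂ AE]
2. D_y = -148/13  [A, E, D are collinear ∩ CD ⟂ AE]
   → D = (170/13, -148/13)

D = (170/13, -148/13)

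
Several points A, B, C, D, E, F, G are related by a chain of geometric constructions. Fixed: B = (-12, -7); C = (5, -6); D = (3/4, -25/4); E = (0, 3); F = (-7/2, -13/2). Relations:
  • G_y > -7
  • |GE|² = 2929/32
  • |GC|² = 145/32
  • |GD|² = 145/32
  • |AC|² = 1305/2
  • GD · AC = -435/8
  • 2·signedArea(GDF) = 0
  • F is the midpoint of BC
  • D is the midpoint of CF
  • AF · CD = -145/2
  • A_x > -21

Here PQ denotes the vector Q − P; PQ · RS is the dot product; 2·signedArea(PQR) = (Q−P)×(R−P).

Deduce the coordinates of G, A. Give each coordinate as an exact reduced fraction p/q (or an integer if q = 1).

1. A_x = -41/2  [line 17/4·x + 1/4·y + 89 = 0 ∩ |AC|² = 1305/2]
2. A_y = -15/2  [line 17/4·x + 1/4·y + 89 = 0 ∩ |AC|² = 1305/2]
   → A = (-41/2, -15/2)
3. G_x = 23/8  [2·signedArea(GDF) = 0 ∩ GD · AC = -435/8]
4. G_y = -49/8  [2·signedArea(GDF) = 0 ∩ GD · AC = -435/8]
   → G = (23/8, -49/8)

A = (-41/2, -15/2)
G = (23/8, -49/8)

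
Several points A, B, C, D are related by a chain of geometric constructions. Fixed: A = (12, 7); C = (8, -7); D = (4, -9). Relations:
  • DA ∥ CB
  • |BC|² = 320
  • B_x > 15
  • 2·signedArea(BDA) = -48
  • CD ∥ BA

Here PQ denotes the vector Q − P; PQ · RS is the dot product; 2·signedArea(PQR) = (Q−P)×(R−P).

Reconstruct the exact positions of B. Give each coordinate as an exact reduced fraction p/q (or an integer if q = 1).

B = (16, 9)

1. B_x = 16  [CD ∥ BA ∩ DA ∥ CB]
2. B_y = 9  [CD ∥ BA ∩ DA ∥ CB]
   → B = (16, 9)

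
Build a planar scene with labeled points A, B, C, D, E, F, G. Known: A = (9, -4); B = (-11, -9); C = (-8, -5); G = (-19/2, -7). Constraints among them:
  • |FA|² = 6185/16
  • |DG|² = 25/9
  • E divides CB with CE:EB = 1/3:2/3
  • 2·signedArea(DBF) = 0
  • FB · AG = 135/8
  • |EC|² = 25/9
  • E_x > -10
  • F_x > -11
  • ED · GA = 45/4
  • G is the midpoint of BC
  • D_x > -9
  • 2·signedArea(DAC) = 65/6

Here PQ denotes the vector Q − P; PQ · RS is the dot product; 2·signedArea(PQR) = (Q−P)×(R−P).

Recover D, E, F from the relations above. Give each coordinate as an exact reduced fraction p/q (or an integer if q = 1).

1. D_x = -17/2  [line 1·x + -17·y + -527/6 = 0 ∩ |DG|² = 25/9]
2. D_y = -17/3  [line 1·x + -17·y + -527/6 = 0 ∩ |DG|² = 25/9]
   → D = (-17/2, -17/3)
3. E_x = -9  [E divides CB with CE:EB = 1/3:2/3]
4. E_y = -19/3  [E divides CB with CE:EB = 1/3:2/3]
   → E = (-9, -19/3)
5. F_x = -41/4  [2·signedArea(DBF) = 0 ∩ FB · AG = 135/8]
6. F_y = -8  [2·signedArea(DBF) = 0 ∩ FB · AG = 135/8]
   → F = (-41/4, -8)

D = (-17/2, -17/3)
E = (-9, -19/3)
F = (-41/4, -8)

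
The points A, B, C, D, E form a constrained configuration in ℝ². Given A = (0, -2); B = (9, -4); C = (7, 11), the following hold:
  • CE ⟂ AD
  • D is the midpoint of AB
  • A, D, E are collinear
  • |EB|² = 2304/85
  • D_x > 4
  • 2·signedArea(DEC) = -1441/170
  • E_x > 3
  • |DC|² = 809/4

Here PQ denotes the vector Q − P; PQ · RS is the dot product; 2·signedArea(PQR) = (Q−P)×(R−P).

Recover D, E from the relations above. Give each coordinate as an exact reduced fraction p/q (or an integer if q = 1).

D = (9/2, -3)
E = (333/85, -244/85)

1. D_x = 9/2  [D is the midpoint of AB]
2. D_y = -3  [D is the midpoint of AB]
   → D = (9/2, -3)
3. E_x = 333/85  [A, D, E are collinear ∩ CE ⟂ AD]
4. E_y = -244/85  [A, D, E are collinear ∩ CE ⟂ AD]
   → E = (333/85, -244/85)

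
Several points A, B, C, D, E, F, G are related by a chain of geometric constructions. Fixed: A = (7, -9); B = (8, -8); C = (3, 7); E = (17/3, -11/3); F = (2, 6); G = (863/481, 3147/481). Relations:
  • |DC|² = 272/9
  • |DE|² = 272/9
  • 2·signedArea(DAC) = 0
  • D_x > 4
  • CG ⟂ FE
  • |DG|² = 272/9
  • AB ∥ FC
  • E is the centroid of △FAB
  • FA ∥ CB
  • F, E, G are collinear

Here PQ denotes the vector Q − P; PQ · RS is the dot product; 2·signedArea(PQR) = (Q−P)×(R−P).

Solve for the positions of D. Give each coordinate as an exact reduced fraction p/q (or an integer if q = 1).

D = (13/3, 5/3)

1. D_x = 13/3  [line -16·x + -4·y + 76 = 0 ∩ |DG|² = 272/9]
2. D_y = 5/3  [line -16·x + -4·y + 76 = 0 ∩ |DG|² = 272/9]
   → D = (13/3, 5/3)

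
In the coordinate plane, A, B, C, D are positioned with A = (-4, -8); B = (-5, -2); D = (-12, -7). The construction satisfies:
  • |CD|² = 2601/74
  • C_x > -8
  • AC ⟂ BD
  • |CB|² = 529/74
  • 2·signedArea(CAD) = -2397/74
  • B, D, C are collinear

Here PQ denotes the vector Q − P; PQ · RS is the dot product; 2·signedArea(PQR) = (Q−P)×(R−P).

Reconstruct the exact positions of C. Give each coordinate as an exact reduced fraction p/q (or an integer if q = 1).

1. C_x = -531/74  [B, D, C are collinear ∩ AC ⟂ BD]
2. C_y = -263/74  [B, D, C are collinear ∩ AC ⟂ BD]
   → C = (-531/74, -263/74)

C = (-531/74, -263/74)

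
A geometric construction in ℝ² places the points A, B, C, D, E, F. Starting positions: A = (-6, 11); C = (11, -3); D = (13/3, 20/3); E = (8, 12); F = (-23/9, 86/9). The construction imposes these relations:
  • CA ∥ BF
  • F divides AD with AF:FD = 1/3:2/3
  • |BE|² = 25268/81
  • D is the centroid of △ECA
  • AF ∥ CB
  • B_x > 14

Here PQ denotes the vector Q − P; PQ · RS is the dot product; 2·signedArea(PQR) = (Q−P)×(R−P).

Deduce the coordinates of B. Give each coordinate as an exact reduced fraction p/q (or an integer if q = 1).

B = (130/9, -40/9)

1. B_x = 130/9  [CA ∥ BF ∩ AF ∥ CB]
2. B_y = -40/9  [CA ∥ BF ∩ AF ∥ CB]
   → B = (130/9, -40/9)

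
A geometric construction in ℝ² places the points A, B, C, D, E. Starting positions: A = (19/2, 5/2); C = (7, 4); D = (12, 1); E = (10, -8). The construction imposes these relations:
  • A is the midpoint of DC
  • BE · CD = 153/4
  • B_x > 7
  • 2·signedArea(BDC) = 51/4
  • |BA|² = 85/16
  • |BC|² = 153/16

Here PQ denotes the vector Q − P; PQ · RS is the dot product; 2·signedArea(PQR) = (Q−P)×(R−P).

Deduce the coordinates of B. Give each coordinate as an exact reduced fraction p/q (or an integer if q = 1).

B = (31/4, 1)

1. B_x = 31/4  [BE · CD = 153/4 ∩ 2·signedArea(BDC) = 51/4]
2. B_y = 1  [BE · CD = 153/4 ∩ 2·signedArea(BDC) = 51/4]
   → B = (31/4, 1)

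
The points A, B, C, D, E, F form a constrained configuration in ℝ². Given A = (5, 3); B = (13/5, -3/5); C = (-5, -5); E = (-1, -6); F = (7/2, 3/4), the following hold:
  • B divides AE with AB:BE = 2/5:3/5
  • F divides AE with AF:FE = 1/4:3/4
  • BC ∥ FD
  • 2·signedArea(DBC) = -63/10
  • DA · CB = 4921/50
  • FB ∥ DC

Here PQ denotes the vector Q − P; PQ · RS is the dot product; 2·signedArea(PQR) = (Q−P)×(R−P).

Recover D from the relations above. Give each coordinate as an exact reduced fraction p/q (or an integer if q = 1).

D = (-41/10, -73/20)

1. D_x = -41/10  [FB ∥ DC ∩ BC ∥ FD]
2. D_y = -73/20  [FB ∥ DC ∩ BC ∥ FD]
   → D = (-41/10, -73/20)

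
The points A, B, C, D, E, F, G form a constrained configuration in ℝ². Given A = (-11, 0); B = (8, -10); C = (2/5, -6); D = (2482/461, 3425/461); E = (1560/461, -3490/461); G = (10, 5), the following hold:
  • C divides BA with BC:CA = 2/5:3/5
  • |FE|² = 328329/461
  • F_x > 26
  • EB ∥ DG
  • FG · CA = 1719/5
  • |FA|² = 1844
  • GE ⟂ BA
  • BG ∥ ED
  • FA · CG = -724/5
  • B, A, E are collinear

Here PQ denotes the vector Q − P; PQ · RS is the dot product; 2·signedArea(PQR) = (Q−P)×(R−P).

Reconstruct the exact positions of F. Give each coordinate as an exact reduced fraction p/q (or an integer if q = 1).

1. F_x = 27  [FG · CA = 1719/5 ∩ FA · CG = -724/5]
2. F_y = -20  [FG · CA = 1719/5 ∩ FA · CG = -724/5]
   → F = (27, -20)

F = (27, -20)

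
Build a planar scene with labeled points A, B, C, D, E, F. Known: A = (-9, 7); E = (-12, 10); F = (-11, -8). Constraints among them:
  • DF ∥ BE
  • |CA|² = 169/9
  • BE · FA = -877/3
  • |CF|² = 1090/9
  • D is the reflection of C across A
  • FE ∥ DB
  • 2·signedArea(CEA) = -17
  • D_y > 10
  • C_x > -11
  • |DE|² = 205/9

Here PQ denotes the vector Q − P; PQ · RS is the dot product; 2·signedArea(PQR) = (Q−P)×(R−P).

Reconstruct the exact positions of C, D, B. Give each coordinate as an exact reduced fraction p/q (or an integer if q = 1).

1. C_x = -32/3  [line 3·x + 3·y + 23 = 0 ∩ |CA|² = 169/9]
2. C_y = 3  [line 3·x + 3·y + 23 = 0 ∩ |CA|² = 169/9]
   → C = (-32/3, 3)
3. D_x = -22/3  [D is the reflection of C across A]
4. D_y = 11  [D is the reflection of C across A]
   → D = (-22/3, 11)
5. B_x = -25/3  [DF ∥ BE ∩ FE ∥ DB]
6. B_y = 29  [DF ∥ BE ∩ FE ∥ DB]
   → B = (-25/3, 29)

B = (-25/3, 29)
C = (-32/3, 3)
D = (-22/3, 11)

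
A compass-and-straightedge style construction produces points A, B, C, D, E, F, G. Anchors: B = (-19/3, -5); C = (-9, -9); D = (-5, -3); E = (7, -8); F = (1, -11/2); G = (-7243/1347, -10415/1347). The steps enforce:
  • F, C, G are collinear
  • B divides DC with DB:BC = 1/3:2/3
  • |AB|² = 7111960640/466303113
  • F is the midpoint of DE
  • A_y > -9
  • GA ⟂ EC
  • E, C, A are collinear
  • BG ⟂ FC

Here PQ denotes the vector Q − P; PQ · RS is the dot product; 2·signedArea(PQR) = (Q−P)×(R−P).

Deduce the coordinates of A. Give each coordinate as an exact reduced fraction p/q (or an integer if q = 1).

1. A_x = -613001/115393  [E, C, A are collinear ∩ GA ⟂ EC]
2. A_y = -1011941/115393  [E, C, A are collinear ∩ GA ⟂ EC]
   → A = (-613001/115393, -1011941/115393)

A = (-613001/115393, -1011941/115393)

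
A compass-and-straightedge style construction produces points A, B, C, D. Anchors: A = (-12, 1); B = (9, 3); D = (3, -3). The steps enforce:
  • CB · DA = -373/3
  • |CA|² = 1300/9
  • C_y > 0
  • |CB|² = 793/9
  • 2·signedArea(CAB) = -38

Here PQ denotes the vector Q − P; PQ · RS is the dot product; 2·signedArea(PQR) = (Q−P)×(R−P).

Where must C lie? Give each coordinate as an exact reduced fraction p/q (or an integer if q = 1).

C = (0, 1/3)

1. C_x = 0  [CB · DA = -373/3 ∩ 2·signedArea(CAB) = -38]
2. C_y = 1/3  [CB · DA = -373/3 ∩ 2·signedArea(CAB) = -38]
   → C = (0, 1/3)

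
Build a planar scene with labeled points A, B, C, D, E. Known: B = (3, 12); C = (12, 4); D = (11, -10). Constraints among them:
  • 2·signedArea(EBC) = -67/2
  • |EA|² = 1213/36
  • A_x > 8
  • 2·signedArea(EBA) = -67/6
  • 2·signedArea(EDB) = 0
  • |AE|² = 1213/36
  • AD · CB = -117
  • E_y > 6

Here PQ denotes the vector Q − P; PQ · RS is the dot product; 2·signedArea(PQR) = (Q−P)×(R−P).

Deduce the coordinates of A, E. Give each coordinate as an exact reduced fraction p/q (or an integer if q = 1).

A = (26/3, 2)
E = (5, 13/2)

1. E_x = 5  [2·signedArea(EDB) = 0 ∩ 2·signedArea(EBC) = -67/2]
2. E_y = 13/2  [2·signedArea(EDB) = 0 ∩ 2·signedArea(EBC) = -67/2]
   → E = (5, 13/2)
3. A_x = 26/3  [AD · CB = -117 ∩ 2·signedArea(EBA) = -67/6]
4. A_y = 2  [AD · CB = -117 ∩ 2·signedArea(EBA) = -67/6]
   → A = (26/3, 2)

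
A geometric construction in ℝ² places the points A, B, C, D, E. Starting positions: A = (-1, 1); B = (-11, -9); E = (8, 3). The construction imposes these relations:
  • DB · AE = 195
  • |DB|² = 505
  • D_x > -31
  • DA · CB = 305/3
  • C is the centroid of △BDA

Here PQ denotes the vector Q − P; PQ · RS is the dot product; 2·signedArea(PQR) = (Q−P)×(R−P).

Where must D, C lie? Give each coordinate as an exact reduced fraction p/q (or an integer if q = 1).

1. D_x = -30  [line -9·x + -2·y + -312 = 0 ∩ |DB|² = 505]
2. D_y = -21  [line -9·x + -2·y + -312 = 0 ∩ |DB|² = 505]
   → D = (-30, -21)
3. C_x = -14  [C is the centroid of △BDA]
4. C_y = -29/3  [C is the centroid of △BDA]
   → C = (-14, -29/3)

C = (-14, -29/3)
D = (-30, -21)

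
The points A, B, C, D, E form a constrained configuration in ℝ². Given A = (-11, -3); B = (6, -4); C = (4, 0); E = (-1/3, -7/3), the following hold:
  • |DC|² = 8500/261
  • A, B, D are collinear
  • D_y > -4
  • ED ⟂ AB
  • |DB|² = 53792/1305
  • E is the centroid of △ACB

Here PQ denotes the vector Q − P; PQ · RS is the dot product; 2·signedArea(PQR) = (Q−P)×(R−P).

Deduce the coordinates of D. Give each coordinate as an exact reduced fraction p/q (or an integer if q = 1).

1. D_x = -178/435  [A, B, D are collinear ∩ ED ⟂ AB]
2. D_y = -1576/435  [A, B, D are collinear ∩ ED ⟂ AB]
   → D = (-178/435, -1576/435)

D = (-178/435, -1576/435)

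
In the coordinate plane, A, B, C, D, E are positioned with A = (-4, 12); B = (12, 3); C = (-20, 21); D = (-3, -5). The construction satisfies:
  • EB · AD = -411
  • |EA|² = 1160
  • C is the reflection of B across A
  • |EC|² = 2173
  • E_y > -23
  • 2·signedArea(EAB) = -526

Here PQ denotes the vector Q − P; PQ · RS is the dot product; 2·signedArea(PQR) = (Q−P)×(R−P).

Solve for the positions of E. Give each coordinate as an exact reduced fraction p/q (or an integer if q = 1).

E = (-2, -22)

1. E_x = -2  [2·signedArea(EAB) = -526 ∩ EB · AD = -411]
2. E_y = -22  [2·signedArea(EAB) = -526 ∩ EB · AD = -411]
   → E = (-2, -22)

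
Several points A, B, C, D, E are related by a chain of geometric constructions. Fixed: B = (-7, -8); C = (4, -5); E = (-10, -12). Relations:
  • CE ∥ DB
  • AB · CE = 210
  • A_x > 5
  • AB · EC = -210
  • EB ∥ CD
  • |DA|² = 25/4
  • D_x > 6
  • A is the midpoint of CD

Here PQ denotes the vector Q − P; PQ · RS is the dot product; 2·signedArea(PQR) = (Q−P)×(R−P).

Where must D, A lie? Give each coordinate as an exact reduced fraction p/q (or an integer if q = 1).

1. D_x = 7  [CE ∥ DB ∩ EB ∥ CD]
2. D_y = -1  [CE ∥ DB ∩ EB ∥ CD]
   → D = (7, -1)
3. A_x = 11/2  [A is the midpoint of CD]
4. A_y = -3  [A is the midpoint of CD]
   → A = (11/2, -3)

A = (11/2, -3)
D = (7, -1)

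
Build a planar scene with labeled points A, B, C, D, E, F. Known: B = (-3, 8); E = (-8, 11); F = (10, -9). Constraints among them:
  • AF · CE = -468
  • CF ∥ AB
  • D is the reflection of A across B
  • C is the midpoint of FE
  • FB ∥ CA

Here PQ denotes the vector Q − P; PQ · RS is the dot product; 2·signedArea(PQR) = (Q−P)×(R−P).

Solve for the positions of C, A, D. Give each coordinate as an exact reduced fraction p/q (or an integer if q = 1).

A = (-12, 18)
C = (1, 1)
D = (6, -2)

1. C_x = 1  [C is the midpoint of FE]
2. C_y = 1  [C is the midpoint of FE]
   → C = (1, 1)
3. A_x = -12  [CF ∥ AB ∩ FB ∥ CA]
4. A_y = 18  [CF ∥ AB ∩ FB ∥ CA]
   → A = (-12, 18)
5. D_x = 6  [D is the reflection of A across B]
6. D_y = -2  [D is the reflection of A across B]
   → D = (6, -2)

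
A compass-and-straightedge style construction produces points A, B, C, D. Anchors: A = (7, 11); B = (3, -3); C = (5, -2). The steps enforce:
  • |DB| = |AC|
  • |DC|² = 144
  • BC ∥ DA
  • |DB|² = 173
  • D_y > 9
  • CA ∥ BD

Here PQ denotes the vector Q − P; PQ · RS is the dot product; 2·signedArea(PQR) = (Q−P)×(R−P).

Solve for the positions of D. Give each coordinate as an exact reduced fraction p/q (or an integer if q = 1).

1. D_x = 5  [BC ∥ DA ∩ CA ∥ BD]
2. D_y = 10  [BC ∥ DA ∩ CA ∥ BD]
   → D = (5, 10)

D = (5, 10)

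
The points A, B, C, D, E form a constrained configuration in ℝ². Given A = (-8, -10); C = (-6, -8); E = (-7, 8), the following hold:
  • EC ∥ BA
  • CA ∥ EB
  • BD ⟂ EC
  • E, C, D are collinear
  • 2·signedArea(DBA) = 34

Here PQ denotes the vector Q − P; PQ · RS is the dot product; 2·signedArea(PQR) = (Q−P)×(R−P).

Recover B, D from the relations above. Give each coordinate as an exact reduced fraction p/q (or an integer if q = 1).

B = (-9, 6)
D = (-1769/257, 1576/257)

1. B_x = -9  [EC ∥ BA ∩ CA ∥ EB]
2. B_y = 6  [EC ∥ BA ∩ CA ∥ EB]
   → B = (-9, 6)
3. D_x = -1769/257  [E, C, D are collinear ∩ BD ⟂ EC]
4. D_y = 1576/257  [E, C, D are collinear ∩ BD ⟂ EC]
   → D = (-1769/257, 1576/257)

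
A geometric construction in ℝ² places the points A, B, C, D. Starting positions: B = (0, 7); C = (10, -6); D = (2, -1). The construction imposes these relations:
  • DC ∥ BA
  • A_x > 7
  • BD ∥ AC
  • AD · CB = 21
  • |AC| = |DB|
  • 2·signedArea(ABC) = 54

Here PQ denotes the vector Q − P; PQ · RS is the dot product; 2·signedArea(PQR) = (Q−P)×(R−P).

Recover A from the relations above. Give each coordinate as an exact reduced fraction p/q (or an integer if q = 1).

1. A_x = 8  [BD ∥ AC ∩ DC ∥ BA]
2. A_y = 2  [BD ∥ AC ∩ DC ∥ BA]
   → A = (8, 2)

A = (8, 2)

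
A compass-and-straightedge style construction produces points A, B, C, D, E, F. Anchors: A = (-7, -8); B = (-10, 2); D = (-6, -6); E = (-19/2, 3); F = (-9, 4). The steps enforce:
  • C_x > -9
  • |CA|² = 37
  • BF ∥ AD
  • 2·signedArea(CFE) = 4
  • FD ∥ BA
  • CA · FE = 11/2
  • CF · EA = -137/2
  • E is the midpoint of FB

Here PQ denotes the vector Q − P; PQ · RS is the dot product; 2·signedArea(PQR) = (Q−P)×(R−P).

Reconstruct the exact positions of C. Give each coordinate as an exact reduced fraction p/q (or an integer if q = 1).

C = (-8, -2)

1. C_x = -8  [CF · EA = -137/2 ∩ CA · FE = 11/2]
2. C_y = -2  [CF · EA = -137/2 ∩ CA · FE = 11/2]
   → C = (-8, -2)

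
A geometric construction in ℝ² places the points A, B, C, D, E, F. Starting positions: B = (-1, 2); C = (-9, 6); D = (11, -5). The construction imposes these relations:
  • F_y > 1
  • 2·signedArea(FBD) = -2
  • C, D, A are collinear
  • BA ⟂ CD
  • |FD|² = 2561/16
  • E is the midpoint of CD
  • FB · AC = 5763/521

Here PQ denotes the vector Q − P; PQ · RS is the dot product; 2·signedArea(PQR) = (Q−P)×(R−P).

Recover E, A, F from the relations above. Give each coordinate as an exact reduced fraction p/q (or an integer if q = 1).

A = (-609/521, 882/521)
E = (1, 1/2)
F = (0, 5/4)

1. E_x = 1  [E is the midpoint of CD]
2. E_y = 1/2  [E is the midpoint of CD]
   → E = (1, 1/2)
3. A_x = -609/521  [C, D, A are collinear ∩ BA ⟂ CD]
4. A_y = 882/521  [C, D, A are collinear ∩ BA ⟂ CD]
   → A = (-609/521, 882/521)
5. F_x = 0  [FB · AC = 5763/521 ∩ 2·signedArea(FBD) = -2]
6. F_y = 5/4  [FB · AC = 5763/521 ∩ 2·signedArea(FBD) = -2]
   → F = (0, 5/4)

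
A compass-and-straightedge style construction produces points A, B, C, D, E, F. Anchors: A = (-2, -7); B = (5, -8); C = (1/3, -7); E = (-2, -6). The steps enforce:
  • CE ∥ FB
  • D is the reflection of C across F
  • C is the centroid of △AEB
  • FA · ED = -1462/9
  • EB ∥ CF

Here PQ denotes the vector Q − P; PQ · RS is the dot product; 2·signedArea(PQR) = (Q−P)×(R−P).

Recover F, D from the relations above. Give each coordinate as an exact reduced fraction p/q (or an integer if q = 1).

1. F_x = 22/3  [CE ∥ FB ∩ EB ∥ CF]
2. F_y = -9  [CE ∥ FB ∩ EB ∥ CF]
   → F = (22/3, -9)
3. D_x = 43/3  [D is the reflection of C across F]
4. D_y = -11  [D is the reflection of C across F]
   → D = (43/3, -11)

D = (43/3, -11)
F = (22/3, -9)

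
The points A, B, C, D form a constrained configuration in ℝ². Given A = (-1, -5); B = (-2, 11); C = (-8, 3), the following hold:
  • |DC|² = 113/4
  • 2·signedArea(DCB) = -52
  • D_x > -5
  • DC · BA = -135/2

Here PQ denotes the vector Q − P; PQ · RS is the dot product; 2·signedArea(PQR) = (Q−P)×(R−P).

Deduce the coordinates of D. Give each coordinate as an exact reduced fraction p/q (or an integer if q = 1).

D = (-9/2, -1)

1. D_x = -9/2  [2·signedArea(DCB) = -52 ∩ DC · BA = -135/2]
2. D_y = -1  [2·signedArea(DCB) = -52 ∩ DC · BA = -135/2]
   → D = (-9/2, -1)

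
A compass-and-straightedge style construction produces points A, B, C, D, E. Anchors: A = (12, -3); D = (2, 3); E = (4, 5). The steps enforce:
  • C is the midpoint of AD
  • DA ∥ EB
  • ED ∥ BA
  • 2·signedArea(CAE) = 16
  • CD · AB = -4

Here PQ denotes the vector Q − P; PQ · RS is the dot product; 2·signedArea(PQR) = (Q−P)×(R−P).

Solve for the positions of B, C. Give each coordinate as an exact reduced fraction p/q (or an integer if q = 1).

B = (14, -1)
C = (7, 0)

1. B_x = 14  [ED ∥ BA ∩ DA ∥ EB]
2. B_y = -1  [ED ∥ BA ∩ DA ∥ EB]
   → B = (14, -1)
3. C_x = 7  [C is the midpoint of AD]
4. C_y = 0  [C is the midpoint of AD]
   → C = (7, 0)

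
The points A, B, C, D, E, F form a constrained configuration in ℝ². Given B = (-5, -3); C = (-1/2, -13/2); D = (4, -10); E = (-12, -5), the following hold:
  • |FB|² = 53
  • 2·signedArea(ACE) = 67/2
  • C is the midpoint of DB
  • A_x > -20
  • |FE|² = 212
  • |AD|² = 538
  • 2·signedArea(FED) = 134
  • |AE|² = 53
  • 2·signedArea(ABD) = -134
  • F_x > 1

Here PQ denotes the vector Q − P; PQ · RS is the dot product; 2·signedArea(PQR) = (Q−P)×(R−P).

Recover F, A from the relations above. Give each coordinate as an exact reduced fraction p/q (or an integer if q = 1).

A = (-19, -7)
F = (2, -1)

1. F_x = 2  [line 5·x + 16·y + 6 = 0 ∩ |FB|² = 53]
2. F_y = -1  [line 5·x + 16·y + 6 = 0 ∩ |FB|² = 53]
   → F = (2, -1)
3. A_x = -19  [2·signedArea(ABD) = -134 ∩ 2·signedArea(ACE) = 67/2]
4. A_y = -7  [2·signedArea(ABD) = -134 ∩ 2·signedArea(ACE) = 67/2]
   → A = (-19, -7)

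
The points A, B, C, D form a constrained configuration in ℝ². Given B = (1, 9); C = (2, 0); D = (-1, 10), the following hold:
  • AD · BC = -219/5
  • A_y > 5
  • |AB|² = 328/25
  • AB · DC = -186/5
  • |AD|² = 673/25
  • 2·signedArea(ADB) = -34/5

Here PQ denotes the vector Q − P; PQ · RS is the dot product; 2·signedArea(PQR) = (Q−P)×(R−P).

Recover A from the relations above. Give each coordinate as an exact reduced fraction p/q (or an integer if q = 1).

1. A_x = 7/5  [AB · DC = -186/5 ∩ AD · BC = -219/5]
2. A_y = 27/5  [AB · DC = -186/5 ∩ AD · BC = -219/5]
   → A = (7/5, 27/5)

A = (7/5, 27/5)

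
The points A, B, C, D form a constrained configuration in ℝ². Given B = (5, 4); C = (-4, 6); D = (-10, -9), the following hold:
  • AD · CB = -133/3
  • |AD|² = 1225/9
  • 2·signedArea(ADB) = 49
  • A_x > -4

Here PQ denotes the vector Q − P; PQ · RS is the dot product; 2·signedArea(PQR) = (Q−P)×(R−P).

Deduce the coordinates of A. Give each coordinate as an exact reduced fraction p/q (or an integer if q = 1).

1. A_x = -3  [AD · CB = -133/3 ∩ 2·signedArea(ADB) = 49]
2. A_y = 1/3  [AD · CB = -133/3 ∩ 2·signedArea(ADB) = 49]
   → A = (-3, 1/3)

A = (-3, 1/3)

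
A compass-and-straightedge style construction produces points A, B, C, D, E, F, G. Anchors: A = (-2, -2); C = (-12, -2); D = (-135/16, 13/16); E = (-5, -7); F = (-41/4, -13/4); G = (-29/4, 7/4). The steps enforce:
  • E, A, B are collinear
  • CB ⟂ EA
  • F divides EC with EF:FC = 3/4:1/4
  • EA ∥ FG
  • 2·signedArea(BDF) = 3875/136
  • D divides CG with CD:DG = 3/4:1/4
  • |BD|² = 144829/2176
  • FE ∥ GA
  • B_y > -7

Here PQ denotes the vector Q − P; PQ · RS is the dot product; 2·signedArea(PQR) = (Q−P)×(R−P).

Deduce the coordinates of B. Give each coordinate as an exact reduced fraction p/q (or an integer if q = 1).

B = (-79/17, -109/17)

1. B_x = -79/17  [E, A, B are collinear ∩ CB ⟂ EA]
2. B_y = -109/17  [E, A, B are collinear ∩ CB ⟂ EA]
   → B = (-79/17, -109/17)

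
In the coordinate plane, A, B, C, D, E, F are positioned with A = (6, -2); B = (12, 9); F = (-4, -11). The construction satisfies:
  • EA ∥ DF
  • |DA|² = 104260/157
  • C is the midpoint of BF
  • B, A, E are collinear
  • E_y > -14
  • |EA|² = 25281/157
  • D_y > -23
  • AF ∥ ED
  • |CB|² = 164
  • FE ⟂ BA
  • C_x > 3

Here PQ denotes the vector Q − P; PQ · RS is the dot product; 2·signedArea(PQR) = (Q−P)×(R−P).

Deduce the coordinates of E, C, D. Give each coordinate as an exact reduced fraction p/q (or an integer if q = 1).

C = (4, -1)
D = (-1582/157, -3476/157)
E = (-12/157, -2063/157)

1. E_x = -12/157  [B, A, E are collinear ∩ FE ⟂ BA]
2. E_y = -2063/157  [B, A, E are collinear ∩ FE ⟂ BA]
   → E = (-12/157, -2063/157)
3. C_x = 4  [C is the midpoint of BF]
4. C_y = -1  [C is the midpoint of BF]
   → C = (4, -1)
5. D_x = -1582/157  [EA ∥ DF ∩ AF ∥ ED]
6. D_y = -3476/157  [EA ∥ DF ∩ AF ∥ ED]
   → D = (-1582/157, -3476/157)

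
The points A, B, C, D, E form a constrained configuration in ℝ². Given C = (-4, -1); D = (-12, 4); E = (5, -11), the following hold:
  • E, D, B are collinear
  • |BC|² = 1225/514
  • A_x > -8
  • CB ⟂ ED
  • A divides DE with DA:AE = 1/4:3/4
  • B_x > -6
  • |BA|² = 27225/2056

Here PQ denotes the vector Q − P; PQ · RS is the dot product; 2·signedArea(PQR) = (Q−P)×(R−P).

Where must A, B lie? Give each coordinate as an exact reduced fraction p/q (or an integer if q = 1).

A = (-31/4, 1/4)
B = (-2581/514, -1109/514)

1. A_x = -31/4  [A divides DE with DA:AE = 1/4:3/4]
2. A_y = 1/4  [A divides DE with DA:AE = 1/4:3/4]
   → A = (-31/4, 1/4)
3. B_x = -2581/514  [E, D, B are collinear ∩ CB ⟂ ED]
4. B_y = -1109/514  [E, D, B are collinear ∩ CB ⟂ ED]
   → B = (-2581/514, -1109/514)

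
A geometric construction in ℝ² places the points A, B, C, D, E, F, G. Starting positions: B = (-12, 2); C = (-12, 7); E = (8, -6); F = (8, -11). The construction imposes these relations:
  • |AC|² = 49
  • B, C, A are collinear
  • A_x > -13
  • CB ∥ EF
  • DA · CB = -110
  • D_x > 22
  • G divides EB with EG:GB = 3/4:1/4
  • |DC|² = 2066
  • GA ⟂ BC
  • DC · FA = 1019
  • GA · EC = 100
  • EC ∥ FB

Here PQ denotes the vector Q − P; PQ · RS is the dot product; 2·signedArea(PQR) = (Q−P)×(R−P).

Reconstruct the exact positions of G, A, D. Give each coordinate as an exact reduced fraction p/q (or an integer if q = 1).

1. G_x = -7  [G divides EB with EG:GB = 3/4:1/4]
2. G_y = 0  [G divides EB with EG:GB = 3/4:1/4]
   → G = (-7, 0)
3. A_x = -12  [B, C, A are collinear ∩ GA ⟂ BC]
4. A_y = 0  [B, C, A are collinear ∩ GA ⟂ BC]
   → A = (-12, 0)
5. D_x = 23  [DA · CB = -110 ∩ DC · FA = 1019]
6. D_y = -22  [DA · CB = -110 ∩ DC · FA = 1019]
   → D = (23, -22)

A = (-12, 0)
D = (23, -22)
G = (-7, 0)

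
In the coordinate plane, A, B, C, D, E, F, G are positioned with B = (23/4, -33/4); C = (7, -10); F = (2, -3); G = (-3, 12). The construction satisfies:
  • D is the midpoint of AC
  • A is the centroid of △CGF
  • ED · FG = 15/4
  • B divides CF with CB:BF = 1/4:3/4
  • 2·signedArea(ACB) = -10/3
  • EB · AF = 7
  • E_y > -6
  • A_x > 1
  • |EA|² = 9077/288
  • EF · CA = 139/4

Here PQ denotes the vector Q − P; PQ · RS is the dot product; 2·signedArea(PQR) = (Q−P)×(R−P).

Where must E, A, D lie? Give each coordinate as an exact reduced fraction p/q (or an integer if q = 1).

A = (2, -1/3)
D = (9/2, -31/6)
E = (31/8, -45/8)

1. A_x = 2  [A is the centroid of △CGF]
2. A_y = -1/3  [A is the centroid of △CGF]
   → A = (2, -1/3)
3. D_x = 9/2  [D is the midpoint of AC]
4. D_y = -31/6  [D is the midpoint of AC]
   → D = (9/2, -31/6)
5. E_x = 31/8  [ED · FG = 15/4 ∩ EB · AF = 7]
6. E_y = -45/8  [ED · FG = 15/4 ∩ EB · AF = 7]
   → E = (31/8, -45/8)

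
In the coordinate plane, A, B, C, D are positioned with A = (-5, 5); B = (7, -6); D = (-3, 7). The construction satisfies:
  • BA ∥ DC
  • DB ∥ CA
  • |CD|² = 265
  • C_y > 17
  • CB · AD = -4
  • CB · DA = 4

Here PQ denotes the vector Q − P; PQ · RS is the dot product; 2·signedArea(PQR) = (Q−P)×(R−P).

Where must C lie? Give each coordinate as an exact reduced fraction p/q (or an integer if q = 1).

C = (-15, 18)

1. C_x = -15  [DB ∥ CA ∩ BA ∥ DC]
2. C_y = 18  [DB ∥ CA ∩ BA ∥ DC]
   → C = (-15, 18)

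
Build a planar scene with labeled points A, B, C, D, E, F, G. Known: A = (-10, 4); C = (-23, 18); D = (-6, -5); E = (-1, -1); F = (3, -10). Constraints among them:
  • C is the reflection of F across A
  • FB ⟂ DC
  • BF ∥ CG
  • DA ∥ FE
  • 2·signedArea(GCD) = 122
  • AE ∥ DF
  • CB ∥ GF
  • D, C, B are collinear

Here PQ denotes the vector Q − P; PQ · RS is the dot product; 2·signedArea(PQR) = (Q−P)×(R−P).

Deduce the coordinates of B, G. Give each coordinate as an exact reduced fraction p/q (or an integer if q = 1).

B = (-176/409, -5127/409)
G = (-8004/409, 8399/409)

1. B_x = -176/409  [D, C, B are collinear ∩ FB ⟂ DC]
2. B_y = -5127/409  [D, C, B are collinear ∩ FB ⟂ DC]
   → B = (-176/409, -5127/409)
3. G_x = -8004/409  [CB ∥ GF ∩ BF ∥ CG]
4. G_y = 8399/409  [CB ∥ GF ∩ BF ∥ CG]
   → G = (-8004/409, 8399/409)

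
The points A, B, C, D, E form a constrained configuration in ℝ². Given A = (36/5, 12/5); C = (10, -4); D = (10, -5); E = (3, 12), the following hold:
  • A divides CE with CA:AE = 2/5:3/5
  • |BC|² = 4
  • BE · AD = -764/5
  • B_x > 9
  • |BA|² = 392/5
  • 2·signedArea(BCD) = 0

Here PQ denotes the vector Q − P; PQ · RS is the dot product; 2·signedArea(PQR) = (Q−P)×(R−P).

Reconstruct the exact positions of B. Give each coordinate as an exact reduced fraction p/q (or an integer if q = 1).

1. B_x = 10  [2·signedArea(BCD) = 0 ∩ BE · AD = -764/5]
2. B_y = -6  [2·signedArea(BCD) = 0 ∩ BE · AD = -764/5]
   → B = (10, -6)

B = (10, -6)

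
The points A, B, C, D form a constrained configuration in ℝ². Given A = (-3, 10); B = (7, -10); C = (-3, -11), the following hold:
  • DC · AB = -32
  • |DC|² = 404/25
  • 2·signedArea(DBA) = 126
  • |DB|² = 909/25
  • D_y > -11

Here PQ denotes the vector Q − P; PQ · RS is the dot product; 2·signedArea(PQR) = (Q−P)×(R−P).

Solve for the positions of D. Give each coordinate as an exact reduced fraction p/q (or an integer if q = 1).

D = (1, -53/5)

1. D_x = 1  [DC · AB = -32 ∩ 2·signedArea(DBA) = 126]
2. D_y = -53/5  [DC · AB = -32 ∩ 2·signedArea(DBA) = 126]
   → D = (1, -53/5)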